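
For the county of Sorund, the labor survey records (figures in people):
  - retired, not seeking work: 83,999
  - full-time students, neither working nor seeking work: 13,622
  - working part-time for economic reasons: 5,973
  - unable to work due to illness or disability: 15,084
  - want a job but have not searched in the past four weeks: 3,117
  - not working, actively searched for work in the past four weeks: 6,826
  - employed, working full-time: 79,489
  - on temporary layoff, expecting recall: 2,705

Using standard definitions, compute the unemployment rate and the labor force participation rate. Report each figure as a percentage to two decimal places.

Unemployment rate ≈ 10.03%; labor force participation rate ≈ 45.06%.

Employed = 5,973 + 79,489 = 85,462 (anyone who worked, including part-time for economic reasons, counts as employed).
Unemployed = 6,826 + 2,705 = 9,531 (jobless and actively searching, or on temporary layoff).
Labor force = 85,462 + 9,531 = 94,993.
Not in labor force = 83,999 + 13,622 + 15,084 + 3,117 = 115,822 (those not working and not actively searching are outside the labor force — including those who want a job but have given up searching).
Civilian working-age population = 94,993 + 115,822 = 210,815.
Unemployment rate = 9,531 / 94,993 = 10.03%.
Labor force participation rate = 94,993 / 210,815 = 45.06%.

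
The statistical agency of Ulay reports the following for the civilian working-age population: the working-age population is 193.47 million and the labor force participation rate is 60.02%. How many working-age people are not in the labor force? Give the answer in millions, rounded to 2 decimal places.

About 77.35 million are not in the labor force.

Share not in the labor force = 1 − 0.6002 = 0.3998.
Not in labor force = 0.3998 × 193.47 ≈ 77.35 million.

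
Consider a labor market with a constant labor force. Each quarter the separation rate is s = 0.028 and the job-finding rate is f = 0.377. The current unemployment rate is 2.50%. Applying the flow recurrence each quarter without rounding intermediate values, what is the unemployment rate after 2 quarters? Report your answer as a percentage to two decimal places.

With a fixed labor force, u_{t+1} = u_t + s·(1−u_t) − f·u_t = u_t·(1−s−f) + s.
Here 1−s−f = 0.595 and s = 0.028.
u_1 = 0.025000 × 0.595 + 0.028 = 0.042875.
u_2 = 0.042875 × 0.595 + 0.028 = 0.053511.

Unemployment rate after two quarters ≈ 5.35%.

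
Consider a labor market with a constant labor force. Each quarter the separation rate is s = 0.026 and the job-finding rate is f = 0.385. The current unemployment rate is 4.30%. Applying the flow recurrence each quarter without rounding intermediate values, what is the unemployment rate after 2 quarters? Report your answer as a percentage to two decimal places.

Unemployment rate after two quarters ≈ 5.62%.

With a fixed labor force, u_{t+1} = u_t + s·(1−u_t) − f·u_t = u_t·(1−s−f) + s.
Here 1−s−f = 0.589 and s = 0.026.
u_1 = 0.043000 × 0.589 + 0.026 = 0.051327.
u_2 = 0.051327 × 0.589 + 0.026 = 0.056232.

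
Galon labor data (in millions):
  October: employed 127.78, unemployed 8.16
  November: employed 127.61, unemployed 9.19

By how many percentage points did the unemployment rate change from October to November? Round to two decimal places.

The unemployment rate changed by +0.72 percentage points.

October: labor force = 127.78 + 8.16 = 135.94; u = 8.16/135.94 = 6.00%.
November: labor force = 127.61 + 9.19 = 136.80; u = 9.19/136.80 = 6.72%.
Change = 6.72% − 6.00% = +0.72 pp.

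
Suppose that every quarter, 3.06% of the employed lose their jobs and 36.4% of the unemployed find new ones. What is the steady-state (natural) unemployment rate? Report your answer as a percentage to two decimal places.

Steady-state unemployment rate ≈ 7.75%.

At steady state the flows balance: s·E = f·U, so U/(E+U) = s/(s+f).
u* = 3.06 / (3.06 + 36.4) = 3.06 / 39.46 = 7.75%.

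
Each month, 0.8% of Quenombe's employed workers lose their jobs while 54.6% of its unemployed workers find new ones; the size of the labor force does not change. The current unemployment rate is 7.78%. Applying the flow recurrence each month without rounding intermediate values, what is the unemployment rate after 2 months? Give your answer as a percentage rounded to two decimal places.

Unemployment rate after two months ≈ 2.70%.

With a fixed labor force, u_{t+1} = u_t + s·(1−u_t) − f·u_t = u_t·(1−s−f) + s.
Here 1−s−f = 0.446 and s = 0.008.
u_1 = 0.077800 × 0.446 + 0.008 = 0.042699.
u_2 = 0.042699 × 0.446 + 0.008 = 0.027044.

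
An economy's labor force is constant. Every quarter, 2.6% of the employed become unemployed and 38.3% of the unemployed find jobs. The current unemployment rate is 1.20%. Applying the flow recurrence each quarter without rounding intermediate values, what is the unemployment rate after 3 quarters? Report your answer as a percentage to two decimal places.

With a fixed labor force, u_{t+1} = u_t + s·(1−u_t) − f·u_t = u_t·(1−s−f) + s.
Here 1−s−f = 0.591 and s = 0.026.
u_1 = 0.012000 × 0.591 + 0.026 = 0.033092.
u_2 = 0.033092 × 0.591 + 0.026 = 0.045557.
u_3 = 0.045557 × 0.591 + 0.026 = 0.052924.

Unemployment rate after three quarters ≈ 5.29%.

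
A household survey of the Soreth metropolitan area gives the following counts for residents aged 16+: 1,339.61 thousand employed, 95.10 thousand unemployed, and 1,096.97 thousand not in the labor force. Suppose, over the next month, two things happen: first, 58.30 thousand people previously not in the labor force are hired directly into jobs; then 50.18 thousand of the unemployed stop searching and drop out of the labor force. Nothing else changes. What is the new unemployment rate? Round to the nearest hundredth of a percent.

New unemployment rate ≈ 3.11%.

Initially, labor force = 1,339.61 + 95.10 = 1,434.71 thousand, so u = 95.10/1,434.71 = 6.63%.
After the first change, employed and labor force both rise by 58.30; unemployed unchanged → E = 1,397.91, U = 95.10, labor force = 1,493.01 thousand.
After the second change, unemployed and labor force both fall by 50.18 → E = 1,397.91, U = 44.92, labor force = 1,442.83 thousand.
New unemployment rate = 44.92 / 1,442.83 = 3.11%.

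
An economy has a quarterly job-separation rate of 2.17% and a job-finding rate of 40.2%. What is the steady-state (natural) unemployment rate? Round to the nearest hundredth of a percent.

At steady state the flows balance: s·E = f·U, so U/(E+U) = s/(s+f).
u* = 2.17 / (2.17 + 40.2) = 2.17 / 42.37 = 5.12%.

Steady-state unemployment rate ≈ 5.12%.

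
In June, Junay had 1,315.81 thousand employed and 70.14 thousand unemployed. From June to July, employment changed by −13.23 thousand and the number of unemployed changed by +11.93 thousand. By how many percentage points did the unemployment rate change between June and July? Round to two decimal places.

June: labor force = 1,315.81 + 70.14 = 1,385.95; u = 70.14/1,385.95 = 5.06%.
July: labor force = 1,302.58 + 82.07 = 1,384.65; u = 82.07/1,384.65 = 5.93%.
Change = 5.93% − 5.06% = +0.87 pp.

The unemployment rate changed by +0.87 percentage points.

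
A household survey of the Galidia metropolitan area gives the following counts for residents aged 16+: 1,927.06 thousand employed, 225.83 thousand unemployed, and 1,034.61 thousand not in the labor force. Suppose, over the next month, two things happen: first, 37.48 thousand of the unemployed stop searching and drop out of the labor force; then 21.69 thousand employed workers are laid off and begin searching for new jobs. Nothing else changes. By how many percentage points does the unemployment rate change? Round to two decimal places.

Initially, labor force = 1,927.06 + 225.83 = 2,152.89 thousand, so u = 225.83/2,152.89 = 10.49%.
After the first change, unemployed and labor force both fall by 37.48 → E = 1,927.06, U = 188.35, labor force = 2,115.41 thousand.
After the second change, employed falls and unemployed rises by 21.69; labor force unchanged → E = 1,905.37, U = 210.04, labor force = 2,115.41 thousand.
New unemployment rate = 210.04 / 2,115.41 = 9.93%.
Change = 9.93% − 10.49% = −0.56 percentage points.

The unemployment rate changes by −0.56 percentage points.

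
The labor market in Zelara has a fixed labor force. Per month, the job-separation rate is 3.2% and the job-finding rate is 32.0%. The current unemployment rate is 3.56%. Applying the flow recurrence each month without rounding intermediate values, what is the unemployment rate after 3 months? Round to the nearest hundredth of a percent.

With a fixed labor force, u_{t+1} = u_t + s·(1−u_t) − f·u_t = u_t·(1−s−f) + s.
Here 1−s−f = 0.648 and s = 0.032.
u_1 = 0.035600 × 0.648 + 0.032 = 0.055069.
u_2 = 0.055069 × 0.648 + 0.032 = 0.067685.
u_3 = 0.067685 × 0.648 + 0.032 = 0.075860.

Unemployment rate after three months ≈ 7.59%.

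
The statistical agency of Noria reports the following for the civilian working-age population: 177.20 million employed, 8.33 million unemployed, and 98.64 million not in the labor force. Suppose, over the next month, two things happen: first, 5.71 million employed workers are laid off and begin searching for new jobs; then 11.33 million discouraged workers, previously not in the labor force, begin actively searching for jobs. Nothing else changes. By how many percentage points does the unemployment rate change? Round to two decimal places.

The unemployment rate changes by +8.40 percentage points.

Initially, labor force = 177.20 + 8.33 = 185.53 million, so u = 8.33/185.53 = 4.49%.
After the first change, employed falls and unemployed rises by 5.71; labor force unchanged → E = 171.49, U = 14.04, labor force = 185.53 million.
After the second change, unemployed and labor force both rise by 11.33 → E = 171.49, U = 25.37, labor force = 196.86 million.
New unemployment rate = 25.37 / 196.86 = 12.89%.
Change = 12.89% − 4.49% = +8.40 percentage points.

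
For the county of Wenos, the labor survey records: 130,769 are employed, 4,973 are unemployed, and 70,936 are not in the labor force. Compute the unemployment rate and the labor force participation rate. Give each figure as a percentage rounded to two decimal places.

Labor force = employed + unemployed = 130,769 + 4,973 = 135,742.
Working-age population = 135,742 + 70,936 = 206,678.
Unemployment rate = 4,973 / 135,742 = 3.66%.
Labor force participation rate = 135,742 / 206,678 = 65.68%.

Unemployment rate ≈ 3.66%; labor force participation rate ≈ 65.68%.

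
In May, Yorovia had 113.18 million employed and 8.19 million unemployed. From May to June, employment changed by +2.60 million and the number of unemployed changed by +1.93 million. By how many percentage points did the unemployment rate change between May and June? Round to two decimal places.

May: labor force = 113.18 + 8.19 = 121.37; u = 8.19/121.37 = 6.75%.
June: labor force = 115.78 + 10.12 = 125.90; u = 10.12/125.90 = 8.04%.
Change = 8.04% − 6.75% = +1.29 pp.

The unemployment rate changed by +1.29 percentage points.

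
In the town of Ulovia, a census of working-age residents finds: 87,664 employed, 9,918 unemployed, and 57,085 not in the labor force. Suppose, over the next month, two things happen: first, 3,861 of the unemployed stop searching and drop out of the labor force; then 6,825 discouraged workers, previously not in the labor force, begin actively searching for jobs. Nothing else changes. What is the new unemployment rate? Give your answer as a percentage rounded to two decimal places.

Initially, labor force = 87,664 + 9,918 = 97,582, so u = 9,918/97,582 = 10.16%.
After the first change, unemployed and labor force both fall by 3,861 → E = 87,664, U = 6,057, labor force = 93,721.
After the second change, unemployed and labor force both rise by 6,825 → E = 87,664, U = 12,882, labor force = 100,546.
New unemployment rate = 12,882 / 100,546 = 12.81%.

New unemployment rate ≈ 12.81%.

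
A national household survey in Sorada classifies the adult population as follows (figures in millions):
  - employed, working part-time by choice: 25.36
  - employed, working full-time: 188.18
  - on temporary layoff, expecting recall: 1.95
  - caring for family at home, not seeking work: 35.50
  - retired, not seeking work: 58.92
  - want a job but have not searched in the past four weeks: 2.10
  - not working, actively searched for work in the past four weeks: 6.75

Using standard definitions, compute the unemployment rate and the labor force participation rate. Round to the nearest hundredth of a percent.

Unemployment rate ≈ 3.91%; labor force participation rate ≈ 69.72%.

Employed = 25.36 + 188.18 = 213.54 million.
Unemployed = 1.95 + 6.75 = 8.70 million (jobless and actively searching, or on temporary layoff).
Labor force = 213.54 + 8.70 = 222.24 million.
Not in labor force = 35.50 + 58.92 + 2.10 = 96.52 million (those not working and not actively searching are outside the labor force — including those who want a job but have given up searching).
Civilian working-age population = 222.24 + 96.52 = 318.76 million.
Unemployment rate = 8.70 / 222.24 = 3.91%.
Labor force participation rate = 222.24 / 318.76 = 69.72%.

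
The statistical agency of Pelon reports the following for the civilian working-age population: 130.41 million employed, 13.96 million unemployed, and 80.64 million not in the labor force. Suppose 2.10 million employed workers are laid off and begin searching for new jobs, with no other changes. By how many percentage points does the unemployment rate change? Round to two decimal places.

Initially, labor force = 130.41 + 13.96 = 144.37 million, so u = 13.96/144.37 = 9.67%.
After the change, employed falls and unemployed rises by 2.10; labor force unchanged → E = 128.31, U = 16.06, labor force = 144.37 million.
New unemployment rate = 16.06 / 144.37 = 11.12%.
Change = 11.12% − 9.67% = +1.45 percentage points.

The unemployment rate changes by +1.45 percentage points.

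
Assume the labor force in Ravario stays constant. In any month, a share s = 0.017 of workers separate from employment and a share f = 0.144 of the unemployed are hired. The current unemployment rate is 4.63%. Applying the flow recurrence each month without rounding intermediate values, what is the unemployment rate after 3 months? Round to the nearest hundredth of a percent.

With a fixed labor force, u_{t+1} = u_t + s·(1−u_t) − f·u_t = u_t·(1−s−f) + s.
Here 1−s−f = 0.839 and s = 0.017.
u_1 = 0.046300 × 0.839 + 0.017 = 0.055846.
u_2 = 0.055846 × 0.839 + 0.017 = 0.063855.
u_3 = 0.063855 × 0.839 + 0.017 = 0.070574.

Unemployment rate after three months ≈ 7.06%.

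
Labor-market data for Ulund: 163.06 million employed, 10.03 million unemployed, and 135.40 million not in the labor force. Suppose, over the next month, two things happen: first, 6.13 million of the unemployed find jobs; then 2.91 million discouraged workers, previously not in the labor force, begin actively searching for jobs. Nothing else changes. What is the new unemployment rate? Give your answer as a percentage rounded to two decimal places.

Initially, labor force = 163.06 + 10.03 = 173.09 million, so u = 10.03/173.09 = 5.79%.
After the first change, unemployed falls and employed rises by 6.13; labor force unchanged → E = 169.19, U = 3.90, labor force = 173.09 million.
After the second change, unemployed and labor force both rise by 2.91 → E = 169.19, U = 6.81, labor force = 176.00 million.
New unemployment rate = 6.81 / 176.00 = 3.87%.

New unemployment rate ≈ 3.87%.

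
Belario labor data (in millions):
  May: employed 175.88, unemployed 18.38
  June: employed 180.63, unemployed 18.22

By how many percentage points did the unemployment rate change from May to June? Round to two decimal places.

The unemployment rate changed by −0.30 percentage points.

May: labor force = 175.88 + 18.38 = 194.26; u = 18.38/194.26 = 9.46%.
June: labor force = 180.63 + 18.22 = 198.85; u = 18.22/198.85 = 9.16%.
Change = 9.16% − 9.46% = −0.30 pp.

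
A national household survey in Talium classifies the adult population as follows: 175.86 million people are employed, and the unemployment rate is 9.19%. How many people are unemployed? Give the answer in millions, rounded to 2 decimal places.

Let U be the number unemployed. The labor force is E + U, and U/(E+U) = 0.0919.
So U = 0.0919 × 175.86 / (1 − 0.0919) = 16.1615 / 0.9081 ≈ 17.80 million.

About 17.80 million are unemployed.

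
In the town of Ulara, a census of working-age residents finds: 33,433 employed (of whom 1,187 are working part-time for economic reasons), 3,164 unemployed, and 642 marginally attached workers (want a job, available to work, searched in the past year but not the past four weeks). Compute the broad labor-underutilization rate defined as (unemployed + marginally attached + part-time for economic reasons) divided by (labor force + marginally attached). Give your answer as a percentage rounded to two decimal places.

Broad underutilization rate ≈ 13.41%.

Labor force = 33,433 + 3,164 = 36,597.
Numerator = 3,164 + 642 + 1,187 = 4,993.
Denominator = 36,597 + 642 = 37,239.
Broad rate = 4,993 / 37,239 = 13.41%.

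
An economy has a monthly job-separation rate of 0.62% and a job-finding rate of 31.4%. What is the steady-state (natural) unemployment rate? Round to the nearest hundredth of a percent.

Steady-state unemployment rate ≈ 1.94%.

At steady state the flows balance: s·E = f·U, so U/(E+U) = s/(s+f).
u* = 0.62 / (0.62 + 31.4) = 0.62 / 32.02 = 1.94%.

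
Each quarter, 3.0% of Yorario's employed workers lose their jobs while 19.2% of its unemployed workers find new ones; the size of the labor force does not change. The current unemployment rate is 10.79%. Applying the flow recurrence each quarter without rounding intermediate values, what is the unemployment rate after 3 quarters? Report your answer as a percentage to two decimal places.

With a fixed labor force, u_{t+1} = u_t + s·(1−u_t) − f·u_t = u_t·(1−s−f) + s.
Here 1−s−f = 0.778 and s = 0.030.
u_1 = 0.107900 × 0.778 + 0.030 = 0.113946.
u_2 = 0.113946 × 0.778 + 0.030 = 0.118650.
u_3 = 0.118650 × 0.778 + 0.030 = 0.122310.

Unemployment rate after three quarters ≈ 12.23%.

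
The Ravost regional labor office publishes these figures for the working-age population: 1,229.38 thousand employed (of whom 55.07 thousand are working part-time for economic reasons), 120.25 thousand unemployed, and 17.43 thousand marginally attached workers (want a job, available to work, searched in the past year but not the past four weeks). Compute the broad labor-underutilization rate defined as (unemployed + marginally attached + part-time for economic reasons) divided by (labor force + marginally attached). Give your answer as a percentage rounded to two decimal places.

Broad underutilization rate ≈ 14.10%.

Labor force = 1,229.38 + 120.25 = 1,349.63 thousand.
Numerator = 120.25 + 17.43 + 55.07 = 192.75 thousand.
Denominator = 1,349.63 + 17.43 = 1,367.06 thousand.
Broad rate = 192.75 / 1,367.06 = 14.10%.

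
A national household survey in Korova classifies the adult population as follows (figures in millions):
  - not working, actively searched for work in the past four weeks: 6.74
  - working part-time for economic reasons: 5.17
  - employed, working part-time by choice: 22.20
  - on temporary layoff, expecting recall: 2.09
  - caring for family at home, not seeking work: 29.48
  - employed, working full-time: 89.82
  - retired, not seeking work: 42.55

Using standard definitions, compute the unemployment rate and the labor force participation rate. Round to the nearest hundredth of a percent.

Employed = 5.17 + 22.20 + 89.82 = 117.19 million (anyone who worked, including part-time for economic reasons, counts as employed).
Unemployed = 6.74 + 2.09 = 8.83 million (jobless and actively searching, or on temporary layoff).
Labor force = 117.19 + 8.83 = 126.02 million.
Not in labor force = 29.48 + 42.55 = 72.03 million (those not working and not actively searching are outside the labor force).
Civilian working-age population = 126.02 + 72.03 = 198.05 million.
Unemployment rate = 8.83 / 126.02 = 7.01%.
Labor force participation rate = 126.02 / 198.05 = 63.63%.

Unemployment rate ≈ 7.01%; labor force participation rate ≈ 63.63%.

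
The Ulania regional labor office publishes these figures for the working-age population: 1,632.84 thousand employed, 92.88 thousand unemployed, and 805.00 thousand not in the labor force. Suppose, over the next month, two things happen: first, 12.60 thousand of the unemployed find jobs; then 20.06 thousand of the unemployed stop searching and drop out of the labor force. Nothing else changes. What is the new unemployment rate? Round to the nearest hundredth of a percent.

Initially, labor force = 1,632.84 + 92.88 = 1,725.72 thousand, so u = 92.88/1,725.72 = 5.38%.
After the first change, unemployed falls and employed rises by 12.60; labor force unchanged → E = 1,645.44, U = 80.28, labor force = 1,725.72 thousand.
After the second change, unemployed and labor force both fall by 20.06 → E = 1,645.44, U = 60.22, labor force = 1,705.66 thousand.
New unemployment rate = 60.22 / 1,705.66 = 3.53%.

New unemployment rate ≈ 3.53%.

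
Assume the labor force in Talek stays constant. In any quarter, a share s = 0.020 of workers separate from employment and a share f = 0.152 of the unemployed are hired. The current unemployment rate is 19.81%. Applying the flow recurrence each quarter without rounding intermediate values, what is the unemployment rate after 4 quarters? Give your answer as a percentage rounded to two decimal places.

With a fixed labor force, u_{t+1} = u_t + s·(1−u_t) − f·u_t = u_t·(1−s−f) + s.
Here 1−s−f = 0.828 and s = 0.020.
u_1 = 0.198100 × 0.828 + 0.020 = 0.184027.
u_2 = 0.184027 × 0.828 + 0.020 = 0.172374.
u_3 = 0.172374 × 0.828 + 0.020 = 0.162726.
u_4 = 0.162726 × 0.828 + 0.020 = 0.154737.

Unemployment rate after four quarters ≈ 15.47%.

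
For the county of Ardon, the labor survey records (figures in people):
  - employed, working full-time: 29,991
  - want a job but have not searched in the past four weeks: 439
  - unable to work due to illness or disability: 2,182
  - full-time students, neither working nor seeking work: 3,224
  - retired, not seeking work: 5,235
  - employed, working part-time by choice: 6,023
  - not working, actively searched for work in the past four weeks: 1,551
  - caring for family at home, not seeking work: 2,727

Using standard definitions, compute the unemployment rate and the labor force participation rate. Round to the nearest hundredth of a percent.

Employed = 29,991 + 6,023 = 36,014.
Unemployed = 1,551.
Labor force = 36,014 + 1,551 = 37,565.
Not in labor force = 439 + 2,182 + 3,224 + 5,235 + 2,727 = 13,807 (those not working and not actively searching are outside the labor force — including those who want a job but have given up searching).
Civilian working-age population = 37,565 + 13,807 = 51,372.
Unemployment rate = 1,551 / 37,565 = 4.13%.
Labor force participation rate = 37,565 / 51,372 = 73.12%.

Unemployment rate ≈ 4.13%; labor force participation rate ≈ 73.12%.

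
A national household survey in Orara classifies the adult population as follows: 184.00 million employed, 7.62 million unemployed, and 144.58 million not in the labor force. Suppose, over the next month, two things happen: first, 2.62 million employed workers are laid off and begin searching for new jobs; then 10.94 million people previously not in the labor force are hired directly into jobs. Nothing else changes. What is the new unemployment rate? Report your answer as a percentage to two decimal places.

New unemployment rate ≈ 5.06%.

Initially, labor force = 184.00 + 7.62 = 191.62 million, so u = 7.62/191.62 = 3.98%.
After the first change, employed falls and unemployed rises by 2.62; labor force unchanged → E = 181.38, U = 10.24, labor force = 191.62 million.
After the second change, employed and labor force both rise by 10.94; unemployed unchanged → E = 192.32, U = 10.24, labor force = 202.56 million.
New unemployment rate = 10.24 / 202.56 = 5.06%.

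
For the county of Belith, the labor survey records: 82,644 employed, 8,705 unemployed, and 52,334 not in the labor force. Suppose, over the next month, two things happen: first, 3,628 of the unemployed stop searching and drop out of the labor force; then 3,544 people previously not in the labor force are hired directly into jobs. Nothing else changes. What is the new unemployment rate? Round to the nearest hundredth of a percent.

New unemployment rate ≈ 5.56%.

Initially, labor force = 82,644 + 8,705 = 91,349, so u = 8,705/91,349 = 9.53%.
After the first change, unemployed and labor force both fall by 3,628 → E = 82,644, U = 5,077, labor force = 87,721.
After the second change, employed and labor force both rise by 3,544; unemployed unchanged → E = 86,188, U = 5,077, labor force = 91,265.
New unemployment rate = 5,077 / 91,265 = 5.56%.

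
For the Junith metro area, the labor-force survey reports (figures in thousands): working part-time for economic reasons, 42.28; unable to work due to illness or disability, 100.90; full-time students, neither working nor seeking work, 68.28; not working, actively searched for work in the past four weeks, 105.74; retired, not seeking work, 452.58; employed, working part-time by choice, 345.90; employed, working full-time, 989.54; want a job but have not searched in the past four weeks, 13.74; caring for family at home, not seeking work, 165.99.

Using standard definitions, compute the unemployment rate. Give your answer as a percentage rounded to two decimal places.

Employed = 42.28 + 345.90 + 989.54 = 1,377.72 thousand (anyone who worked, including part-time for economic reasons, counts as employed).
Unemployed = 105.74 thousand.
Labor force = 1,377.72 + 105.74 = 1,483.46 thousand.
Unemployment rate = 105.74 / 1,483.46 = 7.13%.

Unemployment rate ≈ 7.13%.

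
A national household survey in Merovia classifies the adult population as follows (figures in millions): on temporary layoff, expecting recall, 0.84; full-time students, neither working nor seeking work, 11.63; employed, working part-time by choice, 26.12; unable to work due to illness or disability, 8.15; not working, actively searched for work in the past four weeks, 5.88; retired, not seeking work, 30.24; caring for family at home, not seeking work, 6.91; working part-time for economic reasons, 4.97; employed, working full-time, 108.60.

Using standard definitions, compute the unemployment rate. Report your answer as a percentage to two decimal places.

Unemployment rate ≈ 4.59%.

Employed = 26.12 + 4.97 + 108.60 = 139.69 million (anyone who worked, including part-time for economic reasons, counts as employed).
Unemployed = 0.84 + 5.88 = 6.72 million (jobless and actively searching, or on temporary layoff).
Labor force = 139.69 + 6.72 = 146.41 million.
Unemployment rate = 6.72 / 146.41 = 4.59%.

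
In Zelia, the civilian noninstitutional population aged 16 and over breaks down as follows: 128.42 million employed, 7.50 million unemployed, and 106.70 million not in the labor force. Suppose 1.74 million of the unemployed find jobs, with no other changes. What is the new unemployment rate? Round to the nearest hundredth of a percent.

Initially, labor force = 128.42 + 7.50 = 135.92 million, so u = 7.50/135.92 = 5.52%.
After the change, unemployed falls and employed rises by 1.74; labor force unchanged → E = 130.16, U = 5.76, labor force = 135.92 million.
New unemployment rate = 5.76 / 135.92 = 4.24%.

New unemployment rate ≈ 4.24%.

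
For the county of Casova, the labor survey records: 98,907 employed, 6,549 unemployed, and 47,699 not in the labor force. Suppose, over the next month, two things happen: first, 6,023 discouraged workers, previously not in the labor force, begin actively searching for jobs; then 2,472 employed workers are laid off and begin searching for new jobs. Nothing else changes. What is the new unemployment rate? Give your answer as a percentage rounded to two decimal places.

New unemployment rate ≈ 13.49%.

Initially, labor force = 98,907 + 6,549 = 105,456, so u = 6,549/105,456 = 6.21%.
After the first change, unemployed and labor force both rise by 6,023 → E = 98,907, U = 12,572, labor force = 111,479.
After the second change, employed falls and unemployed rises by 2,472; labor force unchanged → E = 96,435, U = 15,044, labor force = 111,479.
New unemployment rate = 15,044 / 111,479 = 13.49%.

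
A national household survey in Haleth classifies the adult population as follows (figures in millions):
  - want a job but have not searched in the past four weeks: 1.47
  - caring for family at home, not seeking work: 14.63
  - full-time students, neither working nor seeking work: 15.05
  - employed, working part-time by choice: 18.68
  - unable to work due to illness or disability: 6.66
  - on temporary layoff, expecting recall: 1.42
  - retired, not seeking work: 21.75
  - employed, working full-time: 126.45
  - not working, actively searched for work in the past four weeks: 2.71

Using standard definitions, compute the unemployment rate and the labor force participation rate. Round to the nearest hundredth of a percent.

Unemployment rate ≈ 2.77%; labor force participation rate ≈ 71.48%.

Employed = 18.68 + 126.45 = 145.13 million.
Unemployed = 1.42 + 2.71 = 4.13 million (jobless and actively searching, or on temporary layoff).
Labor force = 145.13 + 4.13 = 149.26 million.
Not in labor force = 1.47 + 14.63 + 15.05 + 6.66 + 21.75 = 59.56 million (those not working and not actively searching are outside the labor force — including those who want a job but have given up searching).
Civilian working-age population = 149.26 + 59.56 = 208.82 million.
Unemployment rate = 4.13 / 149.26 = 2.77%.
Labor force participation rate = 149.26 / 208.82 = 71.48%.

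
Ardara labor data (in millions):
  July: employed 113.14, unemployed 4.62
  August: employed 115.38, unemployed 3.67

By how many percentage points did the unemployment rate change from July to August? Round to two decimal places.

July: labor force = 113.14 + 4.62 = 117.76; u = 4.62/117.76 = 3.92%.
August: labor force = 115.38 + 3.67 = 119.05; u = 3.67/119.05 = 3.08%.
Change = 3.08% − 3.92% = −0.84 pp.

The unemployment rate changed by −0.84 percentage points.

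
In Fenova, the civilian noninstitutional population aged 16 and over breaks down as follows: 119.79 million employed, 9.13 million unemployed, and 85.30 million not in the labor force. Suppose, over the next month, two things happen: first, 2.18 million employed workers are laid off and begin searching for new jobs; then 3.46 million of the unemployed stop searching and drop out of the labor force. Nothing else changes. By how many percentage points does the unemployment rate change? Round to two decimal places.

The unemployment rate changes by −0.82 percentage points.

Initially, labor force = 119.79 + 9.13 = 128.92 million, so u = 9.13/128.92 = 7.08%.
After the first change, employed falls and unemployed rises by 2.18; labor force unchanged → E = 117.61, U = 11.31, labor force = 128.92 million.
After the second change, unemployed and labor force both fall by 3.46 → E = 117.61, U = 7.85, labor force = 125.46 million.
New unemployment rate = 7.85 / 125.46 = 6.26%.
Change = 6.26% − 7.08% = −0.82 percentage points.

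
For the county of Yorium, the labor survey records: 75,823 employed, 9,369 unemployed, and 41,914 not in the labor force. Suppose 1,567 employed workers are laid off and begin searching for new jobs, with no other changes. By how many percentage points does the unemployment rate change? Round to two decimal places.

The unemployment rate changes by +1.84 percentage points.

Initially, labor force = 75,823 + 9,369 = 85,192, so u = 9,369/85,192 = 11.00%.
After the change, employed falls and unemployed rises by 1,567; labor force unchanged → E = 74,256, U = 10,936, labor force = 85,192.
New unemployment rate = 10,936 / 85,192 = 12.84%.
Change = 12.84% − 11.00% = +1.84 percentage points.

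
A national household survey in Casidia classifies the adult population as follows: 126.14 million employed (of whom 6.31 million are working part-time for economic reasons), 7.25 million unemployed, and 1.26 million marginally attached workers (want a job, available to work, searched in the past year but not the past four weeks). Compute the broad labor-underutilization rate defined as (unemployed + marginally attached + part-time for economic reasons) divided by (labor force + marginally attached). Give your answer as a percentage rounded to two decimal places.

Labor force = 126.14 + 7.25 = 133.39 million.
Numerator = 7.25 + 1.26 + 6.31 = 14.82 million.
Denominator = 133.39 + 1.26 = 134.65 million.
Broad rate = 14.82 / 134.65 = 11.01%.

Broad underutilization rate ≈ 11.01%.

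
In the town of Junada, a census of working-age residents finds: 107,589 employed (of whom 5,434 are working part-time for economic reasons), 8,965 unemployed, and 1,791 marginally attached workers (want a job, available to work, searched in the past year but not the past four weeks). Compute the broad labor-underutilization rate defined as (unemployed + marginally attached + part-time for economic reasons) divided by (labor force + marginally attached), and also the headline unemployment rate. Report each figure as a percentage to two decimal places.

Broad underutilization rate ≈ 13.68%; headline unemployment rate ≈ 7.69%.

Labor force = 107,589 + 8,965 = 116,554.
Numerator = 8,965 + 1,791 + 5,434 = 16,190.
Denominator = 116,554 + 1,791 = 118,345.
Broad rate = 16,190 / 118,345 = 13.68%.
Headline unemployment rate = 8,965 / 116,554 = 7.69%.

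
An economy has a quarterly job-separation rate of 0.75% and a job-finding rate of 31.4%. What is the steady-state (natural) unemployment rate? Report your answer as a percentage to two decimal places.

Steady-state unemployment rate ≈ 2.33%.

At steady state the flows balance: s·E = f·U, so U/(E+U) = s/(s+f).
u* = 0.75 / (0.75 + 31.4) = 0.75 / 32.15 = 2.33%.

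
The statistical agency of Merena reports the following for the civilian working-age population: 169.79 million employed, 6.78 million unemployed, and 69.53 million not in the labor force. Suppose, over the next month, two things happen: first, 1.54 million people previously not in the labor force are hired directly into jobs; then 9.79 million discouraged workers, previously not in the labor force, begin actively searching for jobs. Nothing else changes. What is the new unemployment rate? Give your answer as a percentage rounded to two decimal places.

New unemployment rate ≈ 8.82%.

Initially, labor force = 169.79 + 6.78 = 176.57 million, so u = 6.78/176.57 = 3.84%.
After the first change, employed and labor force both rise by 1.54; unemployed unchanged → E = 171.33, U = 6.78, labor force = 178.11 million.
After the second change, unemployed and labor force both rise by 9.79 → E = 171.33, U = 16.57, labor force = 187.90 million.
New unemployment rate = 16.57 / 187.90 = 8.82%.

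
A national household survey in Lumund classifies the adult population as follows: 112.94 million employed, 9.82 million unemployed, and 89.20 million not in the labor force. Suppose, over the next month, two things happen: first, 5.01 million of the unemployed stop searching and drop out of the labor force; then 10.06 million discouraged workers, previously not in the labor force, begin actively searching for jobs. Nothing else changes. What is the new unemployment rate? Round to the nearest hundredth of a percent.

New unemployment rate ≈ 11.63%.

Initially, labor force = 112.94 + 9.82 = 122.76 million, so u = 9.82/122.76 = 8.00%.
After the first change, unemployed and labor force both fall by 5.01 → E = 112.94, U = 4.81, labor force = 117.75 million.
After the second change, unemployed and labor force both rise by 10.06 → E = 112.94, U = 14.87, labor force = 127.81 million.
New unemployment rate = 14.87 / 127.81 = 11.63%.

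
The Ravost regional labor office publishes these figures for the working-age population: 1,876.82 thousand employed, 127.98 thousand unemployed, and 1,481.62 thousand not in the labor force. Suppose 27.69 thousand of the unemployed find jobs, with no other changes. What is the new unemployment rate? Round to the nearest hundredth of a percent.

New unemployment rate ≈ 5.00%.

Initially, labor force = 1,876.82 + 127.98 = 2,004.80 thousand, so u = 127.98/2,004.80 = 6.38%.
After the change, unemployed falls and employed rises by 27.69; labor force unchanged → E = 1,904.51, U = 100.29, labor force = 2,004.80 thousand.
New unemployment rate = 100.29 / 2,004.80 = 5.00%.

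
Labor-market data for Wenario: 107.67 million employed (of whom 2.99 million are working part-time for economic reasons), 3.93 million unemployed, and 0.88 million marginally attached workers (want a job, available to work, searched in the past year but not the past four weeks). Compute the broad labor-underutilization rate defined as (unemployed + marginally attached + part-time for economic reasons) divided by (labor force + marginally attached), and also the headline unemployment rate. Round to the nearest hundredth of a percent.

Broad underutilization rate ≈ 6.93%; headline unemployment rate ≈ 3.52%.

Labor force = 107.67 + 3.93 = 111.60 million.
Numerator = 3.93 + 0.88 + 2.99 = 7.80 million.
Denominator = 111.60 + 0.88 = 112.48 million.
Broad rate = 7.80 / 112.48 = 6.93%.
Headline unemployment rate = 3.93 / 111.60 = 3.52%.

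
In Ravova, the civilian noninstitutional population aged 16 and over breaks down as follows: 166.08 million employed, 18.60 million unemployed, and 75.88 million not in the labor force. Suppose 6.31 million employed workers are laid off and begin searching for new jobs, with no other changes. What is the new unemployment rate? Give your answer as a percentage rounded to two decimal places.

New unemployment rate ≈ 13.49%.

Initially, labor force = 166.08 + 18.60 = 184.68 million, so u = 18.60/184.68 = 10.07%.
After the change, employed falls and unemployed rises by 6.31; labor force unchanged → E = 159.77, U = 24.91, labor force = 184.68 million.
New unemployment rate = 24.91 / 184.68 = 13.49%.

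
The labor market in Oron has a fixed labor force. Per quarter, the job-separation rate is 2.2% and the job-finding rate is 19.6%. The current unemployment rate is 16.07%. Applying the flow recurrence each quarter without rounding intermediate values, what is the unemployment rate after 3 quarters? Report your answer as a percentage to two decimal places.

With a fixed labor force, u_{t+1} = u_t + s·(1−u_t) − f·u_t = u_t·(1−s−f) + s.
Here 1−s−f = 0.782 and s = 0.022.
u_1 = 0.160700 × 0.782 + 0.022 = 0.147667.
u_2 = 0.147667 × 0.782 + 0.022 = 0.137476.
u_3 = 0.137476 × 0.782 + 0.022 = 0.129506.

Unemployment rate after three quarters ≈ 12.95%.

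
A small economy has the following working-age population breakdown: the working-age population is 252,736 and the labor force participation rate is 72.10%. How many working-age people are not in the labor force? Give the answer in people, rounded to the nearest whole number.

About 70,513 are not in the labor force.

Share not in the labor force = 1 − 0.7210 = 0.2790.
Not in labor force = 0.2790 × 252,736 ≈ 70,513.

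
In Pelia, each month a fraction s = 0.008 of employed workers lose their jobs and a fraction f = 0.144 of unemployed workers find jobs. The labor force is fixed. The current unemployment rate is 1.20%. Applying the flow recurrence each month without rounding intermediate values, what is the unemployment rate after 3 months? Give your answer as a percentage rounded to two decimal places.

Unemployment rate after three months ≈ 2.79%.

With a fixed labor force, u_{t+1} = u_t + s·(1−u_t) − f·u_t = u_t·(1−s−f) + s.
Here 1−s−f = 0.848 and s = 0.008.
u_1 = 0.012000 × 0.848 + 0.008 = 0.018176.
u_2 = 0.018176 × 0.848 + 0.008 = 0.023413.
u_3 = 0.023413 × 0.848 + 0.008 = 0.027854.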